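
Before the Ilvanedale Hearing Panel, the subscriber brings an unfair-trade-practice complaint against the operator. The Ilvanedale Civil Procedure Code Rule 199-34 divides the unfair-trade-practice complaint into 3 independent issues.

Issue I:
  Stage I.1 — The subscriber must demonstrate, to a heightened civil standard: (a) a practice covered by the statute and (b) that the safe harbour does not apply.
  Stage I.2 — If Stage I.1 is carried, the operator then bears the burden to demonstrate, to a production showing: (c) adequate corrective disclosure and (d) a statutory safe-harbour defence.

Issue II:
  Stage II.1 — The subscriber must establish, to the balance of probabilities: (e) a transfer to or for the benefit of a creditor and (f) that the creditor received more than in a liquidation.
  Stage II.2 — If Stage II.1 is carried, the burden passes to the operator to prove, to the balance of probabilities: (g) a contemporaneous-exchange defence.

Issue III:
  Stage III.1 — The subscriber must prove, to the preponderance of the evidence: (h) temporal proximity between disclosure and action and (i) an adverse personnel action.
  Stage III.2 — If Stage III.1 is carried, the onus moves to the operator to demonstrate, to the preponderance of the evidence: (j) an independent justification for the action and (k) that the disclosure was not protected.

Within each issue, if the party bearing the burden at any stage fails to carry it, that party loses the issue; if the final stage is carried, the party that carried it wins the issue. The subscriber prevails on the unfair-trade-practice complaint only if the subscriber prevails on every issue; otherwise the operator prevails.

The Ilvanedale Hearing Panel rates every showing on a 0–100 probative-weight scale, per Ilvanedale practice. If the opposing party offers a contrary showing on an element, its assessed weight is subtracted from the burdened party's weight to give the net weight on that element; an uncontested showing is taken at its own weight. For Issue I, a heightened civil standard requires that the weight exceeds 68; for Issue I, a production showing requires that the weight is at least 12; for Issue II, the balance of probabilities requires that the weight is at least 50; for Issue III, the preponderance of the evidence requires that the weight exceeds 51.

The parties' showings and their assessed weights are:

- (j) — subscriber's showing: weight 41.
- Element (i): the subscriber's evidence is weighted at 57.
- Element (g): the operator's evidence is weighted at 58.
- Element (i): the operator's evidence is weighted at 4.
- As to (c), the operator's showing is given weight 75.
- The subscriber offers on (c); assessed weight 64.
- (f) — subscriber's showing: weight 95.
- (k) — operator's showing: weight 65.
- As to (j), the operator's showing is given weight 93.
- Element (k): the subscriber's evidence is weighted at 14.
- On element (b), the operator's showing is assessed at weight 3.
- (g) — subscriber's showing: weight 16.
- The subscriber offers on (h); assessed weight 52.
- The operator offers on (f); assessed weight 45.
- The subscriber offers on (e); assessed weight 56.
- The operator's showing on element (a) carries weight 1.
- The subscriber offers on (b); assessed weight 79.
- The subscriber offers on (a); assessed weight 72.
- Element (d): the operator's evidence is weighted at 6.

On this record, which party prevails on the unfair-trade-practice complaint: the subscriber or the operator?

— Issue I —
Stage I.1 (subscriber, a heightened civil standard, weight exceeds 68): (a) net 72−1=71 > 68 — meets; (b) net 79−3=76 > 68 — meets.
  All elements met. The burden passes to the operator.
Stage I.2 (operator, a production showing, weight is at least 12): (c) net 75−64=11 < 12 — fails; (d) 6 < 12 — fails.
  Not every element is met, so the operator fails to carry Stage I.2.
So the subscriber prevails on this issue.
— Issue II —
Stage II.1 — burden on subscriber; standard: the balance of probabilities (weight is at least 50).
    (e): 56 ≥ 50 [met]
    (f): 95 − 45 = 50 ≥ 50 [met]
  Stage II.1 carried; the burden shifts to the operator.
Stage II.2 — burden on operator; standard: the balance of probabilities (weight is at least 50).
    (g): 58 − 16 = 42 < 50 [not met]
  Stage II.2 not carried; the operator fails its burden.
The subscriber prevails on this issue.
— Issue III —
At Stage III.1 the subscriber must meet the preponderance of the evidence (weight exceeds 51): on (h) the weight is 52, which does exceed 51, so (h) meets the standard; on (i) the weight is 57 less the opposing 4 gives net 53, > 51, so (i) meets the standard.
  The subscriber carries Stage III.1; the operator now bears the burden.
At Stage III.2 the operator must meet the preponderance of the evidence (weight exceeds 51): on (j) the weight is 93 less the opposing 41 gives net 52, > 51, so (j) meets the standard; on (k) the weight is 65 less the opposing 14 gives net 51, ≤ 51, so (k) does not meet the standard.
  Stage III.2 not carried; the operator fails its burden.
So the subscriber prevails on this issue.
Per-issue: Issue I → subscriber; Issue II → subscriber; Issue III → subscriber. The subscriber must prevail on every issue; overall, the subscriber prevails.

subscriber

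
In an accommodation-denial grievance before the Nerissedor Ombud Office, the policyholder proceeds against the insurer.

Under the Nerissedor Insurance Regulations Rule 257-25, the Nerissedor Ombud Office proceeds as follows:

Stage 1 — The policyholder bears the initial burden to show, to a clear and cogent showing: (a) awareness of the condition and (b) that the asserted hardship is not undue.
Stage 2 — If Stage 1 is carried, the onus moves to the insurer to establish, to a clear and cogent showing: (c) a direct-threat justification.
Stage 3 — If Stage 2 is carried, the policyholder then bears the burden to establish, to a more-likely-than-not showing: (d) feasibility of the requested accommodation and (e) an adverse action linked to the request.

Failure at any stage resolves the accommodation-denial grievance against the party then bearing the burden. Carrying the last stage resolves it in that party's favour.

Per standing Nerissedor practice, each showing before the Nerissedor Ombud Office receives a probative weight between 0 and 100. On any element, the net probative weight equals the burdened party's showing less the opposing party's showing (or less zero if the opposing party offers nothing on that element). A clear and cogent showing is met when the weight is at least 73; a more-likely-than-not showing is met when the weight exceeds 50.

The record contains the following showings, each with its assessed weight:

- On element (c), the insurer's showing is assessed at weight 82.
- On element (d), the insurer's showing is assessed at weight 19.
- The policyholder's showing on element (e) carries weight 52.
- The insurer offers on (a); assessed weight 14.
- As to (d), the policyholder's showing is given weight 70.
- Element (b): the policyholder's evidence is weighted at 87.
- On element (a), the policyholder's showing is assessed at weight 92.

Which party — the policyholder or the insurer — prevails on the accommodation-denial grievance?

policyholder

Stage 1 — burden on policyholder; standard: a clear and cogent showing (weight is at least 73).
    (a): 92 − 14 = 78 ≥ 73 [met]
    (b): 87 ≥ 73 [met]
  The policyholder carries Stage 1; the insurer now bears the burden.
Stage 2 — burden on insurer; standard: a clear and cogent showing (weight is at least 73).
    (c): 82 ≥ 73 [met]
  Stage 2 carried; the burden shifts to the policyholder.
Stage 3 — burden on policyholder; standard: a more-likely-than-not showing (weight exceeds 50).
    (d): 70 − 19 = 51 > 50 [met]
    (e): 52 > 50 [met]
  The policyholder carries the last stage.
All stages carried — the policyholder prevails.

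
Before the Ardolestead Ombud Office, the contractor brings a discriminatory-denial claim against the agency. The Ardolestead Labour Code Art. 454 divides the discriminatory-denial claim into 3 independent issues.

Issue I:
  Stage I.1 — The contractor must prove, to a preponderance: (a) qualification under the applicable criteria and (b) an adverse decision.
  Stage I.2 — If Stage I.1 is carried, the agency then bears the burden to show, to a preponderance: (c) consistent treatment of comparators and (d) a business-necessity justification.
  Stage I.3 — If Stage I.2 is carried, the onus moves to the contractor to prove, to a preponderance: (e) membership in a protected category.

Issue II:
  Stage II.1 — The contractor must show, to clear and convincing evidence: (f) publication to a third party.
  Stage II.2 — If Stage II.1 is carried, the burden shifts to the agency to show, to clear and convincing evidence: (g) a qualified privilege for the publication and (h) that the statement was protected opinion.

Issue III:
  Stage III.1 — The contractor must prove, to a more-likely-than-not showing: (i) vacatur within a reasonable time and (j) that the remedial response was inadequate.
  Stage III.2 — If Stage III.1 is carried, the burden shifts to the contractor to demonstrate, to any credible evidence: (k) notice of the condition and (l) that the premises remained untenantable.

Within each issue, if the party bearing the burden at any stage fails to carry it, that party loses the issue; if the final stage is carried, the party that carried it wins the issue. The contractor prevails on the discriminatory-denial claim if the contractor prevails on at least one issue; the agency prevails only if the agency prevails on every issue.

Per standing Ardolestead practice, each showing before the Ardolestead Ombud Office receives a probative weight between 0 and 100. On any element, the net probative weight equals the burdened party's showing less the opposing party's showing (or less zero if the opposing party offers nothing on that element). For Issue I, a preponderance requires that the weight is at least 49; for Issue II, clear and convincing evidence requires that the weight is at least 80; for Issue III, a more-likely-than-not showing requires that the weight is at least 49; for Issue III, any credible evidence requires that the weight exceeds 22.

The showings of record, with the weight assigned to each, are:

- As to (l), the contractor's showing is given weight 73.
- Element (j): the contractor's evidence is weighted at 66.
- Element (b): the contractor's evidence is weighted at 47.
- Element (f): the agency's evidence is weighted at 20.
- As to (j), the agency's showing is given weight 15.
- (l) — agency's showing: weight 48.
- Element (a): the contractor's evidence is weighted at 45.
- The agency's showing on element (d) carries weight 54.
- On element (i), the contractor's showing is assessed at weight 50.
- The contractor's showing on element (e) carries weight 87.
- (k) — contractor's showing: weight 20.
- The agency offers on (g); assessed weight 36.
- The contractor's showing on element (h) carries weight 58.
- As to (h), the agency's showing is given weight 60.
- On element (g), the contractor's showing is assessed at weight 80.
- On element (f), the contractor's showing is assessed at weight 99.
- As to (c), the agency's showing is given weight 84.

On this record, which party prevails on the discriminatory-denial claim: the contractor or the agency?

agency

— Issue I —
Stage I.1 — burden on contractor; standard: a preponderance (weight is at least 49).
    (a): 45 < 49 [not met]
    (b): 47 < 49 [not met]
  Stage I.1 not carried; the contractor fails its burden.
The analysis ends at Stage I.1; the agency prevails on this issue.
— Issue II —
Stage II.1 — burden on contractor; standard: clear and convincing evidence (weight is at least 80).
    (f): 99 − 20 = 79 < 80 [not met]
  Not every element is met, so the contractor fails to carry Stage II.1.
So the agency prevails on this issue.
— Issue III —
Stage III.1 — burden on contractor; standard: a more-likely-than-not showing (weight is at least 49).
    (i): 50 ≥ 49 [met]
    (j): 66 − 15 = 51 ≥ 49 [met]
  Stage III.1 is satisfied; the contractor continues to bear the burden.
Stage III.2 — burden on contractor; standard: any credible evidence (weight exceeds 22).
    (k): 20 ≤ 22 [not met]
    (l): 73 − 48 = 25 > 22 [met]
  Not every element is met, so the contractor fails to carry Stage III.2.
So the agency prevails on this issue.
Per-issue: Issue I → agency; Issue II → agency; Issue III → agency. The contractor must prevail on at least one issue; overall, the agency prevails.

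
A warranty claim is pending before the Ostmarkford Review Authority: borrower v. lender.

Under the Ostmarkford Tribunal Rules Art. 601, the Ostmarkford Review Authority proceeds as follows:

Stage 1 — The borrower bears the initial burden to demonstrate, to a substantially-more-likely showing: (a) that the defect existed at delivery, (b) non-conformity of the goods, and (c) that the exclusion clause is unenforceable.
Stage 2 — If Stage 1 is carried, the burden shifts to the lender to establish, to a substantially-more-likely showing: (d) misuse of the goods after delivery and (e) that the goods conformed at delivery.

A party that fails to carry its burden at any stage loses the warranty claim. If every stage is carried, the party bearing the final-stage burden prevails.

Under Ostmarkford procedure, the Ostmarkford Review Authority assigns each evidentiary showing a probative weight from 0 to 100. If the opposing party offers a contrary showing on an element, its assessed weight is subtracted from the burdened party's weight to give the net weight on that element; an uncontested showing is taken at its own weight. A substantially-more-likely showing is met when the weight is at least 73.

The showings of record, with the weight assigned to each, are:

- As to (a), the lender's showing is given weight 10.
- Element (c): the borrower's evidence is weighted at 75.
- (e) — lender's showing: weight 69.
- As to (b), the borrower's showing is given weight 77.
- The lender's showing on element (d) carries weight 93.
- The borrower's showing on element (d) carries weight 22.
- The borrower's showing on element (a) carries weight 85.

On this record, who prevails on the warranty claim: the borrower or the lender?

Stage 1 (borrower, a substantially-more-likely showing, weight is at least 73): (a) net 85−10=75 ≥ 73 — meets; (b) 77 ≥ 73 — meets; (c) 75 ≥ 73 — meets.
  Stage 1 carried; the burden shifts to the lender.
Stage 2 (lender, a substantially-more-likely showing, weight is at least 73): (d) net 93−22=71 < 73 — fails; (e) 69 < 73 — fails.
  Stage 2 not carried; the lender fails its burden.
The borrower prevails.

borrower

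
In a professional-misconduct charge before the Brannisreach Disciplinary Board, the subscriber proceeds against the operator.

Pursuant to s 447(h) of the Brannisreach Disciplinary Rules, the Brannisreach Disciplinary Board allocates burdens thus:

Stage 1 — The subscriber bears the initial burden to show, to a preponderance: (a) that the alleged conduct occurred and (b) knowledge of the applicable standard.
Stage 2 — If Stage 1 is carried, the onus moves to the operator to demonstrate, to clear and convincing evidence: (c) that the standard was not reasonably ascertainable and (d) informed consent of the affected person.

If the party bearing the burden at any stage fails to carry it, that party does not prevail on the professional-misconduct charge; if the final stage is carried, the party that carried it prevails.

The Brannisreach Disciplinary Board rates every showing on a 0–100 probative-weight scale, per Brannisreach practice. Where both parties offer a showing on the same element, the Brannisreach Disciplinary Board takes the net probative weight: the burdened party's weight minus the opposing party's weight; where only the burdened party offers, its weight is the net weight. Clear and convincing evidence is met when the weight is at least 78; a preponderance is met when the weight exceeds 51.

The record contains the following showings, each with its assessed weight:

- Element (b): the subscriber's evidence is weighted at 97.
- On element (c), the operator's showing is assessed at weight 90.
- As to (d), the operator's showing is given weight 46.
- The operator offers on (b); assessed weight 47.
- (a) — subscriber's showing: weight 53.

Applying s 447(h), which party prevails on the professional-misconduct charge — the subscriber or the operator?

operator

Stage 1 — burden on subscriber; standard: a preponderance (weight exceeds 51).
    (a): 53 > 51 [met]
    (b): 97 − 47 = 50 ≤ 51 [not met]
  Not every element is met, so the subscriber fails to carry Stage 1.
The analysis ends at Stage 1; the operator prevails.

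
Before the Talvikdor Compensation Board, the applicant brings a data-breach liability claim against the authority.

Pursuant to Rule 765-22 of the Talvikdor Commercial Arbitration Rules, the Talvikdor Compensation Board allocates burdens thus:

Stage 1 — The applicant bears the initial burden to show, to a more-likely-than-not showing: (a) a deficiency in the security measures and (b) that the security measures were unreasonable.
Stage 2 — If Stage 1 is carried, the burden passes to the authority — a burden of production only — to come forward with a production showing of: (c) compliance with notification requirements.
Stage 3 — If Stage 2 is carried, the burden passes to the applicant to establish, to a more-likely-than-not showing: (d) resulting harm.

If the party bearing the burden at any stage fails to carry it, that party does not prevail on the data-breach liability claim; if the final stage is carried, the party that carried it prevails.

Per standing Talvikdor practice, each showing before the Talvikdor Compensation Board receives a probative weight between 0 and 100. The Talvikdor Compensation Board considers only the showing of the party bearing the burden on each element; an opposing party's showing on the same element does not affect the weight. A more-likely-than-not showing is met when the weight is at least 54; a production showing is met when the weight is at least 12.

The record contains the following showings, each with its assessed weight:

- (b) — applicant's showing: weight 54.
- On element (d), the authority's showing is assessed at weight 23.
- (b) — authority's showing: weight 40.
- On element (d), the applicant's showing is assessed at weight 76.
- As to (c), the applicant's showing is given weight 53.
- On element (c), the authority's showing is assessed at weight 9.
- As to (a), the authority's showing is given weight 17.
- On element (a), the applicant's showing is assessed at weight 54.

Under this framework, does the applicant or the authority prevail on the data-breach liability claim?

Stage 1 — burden on applicant; standard: a more-likely-than-not showing (weight is at least 54).
    (a): 54 (authority's 17 disregarded) ≥ 54 [met]
    (b): 54 (authority's 40 disregarded) ≥ 54 [met]
  All elements met. The burden passes to the authority.
Stage 2 — burden on authority; standard: a production showing (weight is at least 12).
    (c): 9 (applicant's 53 disregarded) < 12 [not met]
  Not every element is met, so the authority fails to carry Stage 2.
So the applicant prevails.

applicant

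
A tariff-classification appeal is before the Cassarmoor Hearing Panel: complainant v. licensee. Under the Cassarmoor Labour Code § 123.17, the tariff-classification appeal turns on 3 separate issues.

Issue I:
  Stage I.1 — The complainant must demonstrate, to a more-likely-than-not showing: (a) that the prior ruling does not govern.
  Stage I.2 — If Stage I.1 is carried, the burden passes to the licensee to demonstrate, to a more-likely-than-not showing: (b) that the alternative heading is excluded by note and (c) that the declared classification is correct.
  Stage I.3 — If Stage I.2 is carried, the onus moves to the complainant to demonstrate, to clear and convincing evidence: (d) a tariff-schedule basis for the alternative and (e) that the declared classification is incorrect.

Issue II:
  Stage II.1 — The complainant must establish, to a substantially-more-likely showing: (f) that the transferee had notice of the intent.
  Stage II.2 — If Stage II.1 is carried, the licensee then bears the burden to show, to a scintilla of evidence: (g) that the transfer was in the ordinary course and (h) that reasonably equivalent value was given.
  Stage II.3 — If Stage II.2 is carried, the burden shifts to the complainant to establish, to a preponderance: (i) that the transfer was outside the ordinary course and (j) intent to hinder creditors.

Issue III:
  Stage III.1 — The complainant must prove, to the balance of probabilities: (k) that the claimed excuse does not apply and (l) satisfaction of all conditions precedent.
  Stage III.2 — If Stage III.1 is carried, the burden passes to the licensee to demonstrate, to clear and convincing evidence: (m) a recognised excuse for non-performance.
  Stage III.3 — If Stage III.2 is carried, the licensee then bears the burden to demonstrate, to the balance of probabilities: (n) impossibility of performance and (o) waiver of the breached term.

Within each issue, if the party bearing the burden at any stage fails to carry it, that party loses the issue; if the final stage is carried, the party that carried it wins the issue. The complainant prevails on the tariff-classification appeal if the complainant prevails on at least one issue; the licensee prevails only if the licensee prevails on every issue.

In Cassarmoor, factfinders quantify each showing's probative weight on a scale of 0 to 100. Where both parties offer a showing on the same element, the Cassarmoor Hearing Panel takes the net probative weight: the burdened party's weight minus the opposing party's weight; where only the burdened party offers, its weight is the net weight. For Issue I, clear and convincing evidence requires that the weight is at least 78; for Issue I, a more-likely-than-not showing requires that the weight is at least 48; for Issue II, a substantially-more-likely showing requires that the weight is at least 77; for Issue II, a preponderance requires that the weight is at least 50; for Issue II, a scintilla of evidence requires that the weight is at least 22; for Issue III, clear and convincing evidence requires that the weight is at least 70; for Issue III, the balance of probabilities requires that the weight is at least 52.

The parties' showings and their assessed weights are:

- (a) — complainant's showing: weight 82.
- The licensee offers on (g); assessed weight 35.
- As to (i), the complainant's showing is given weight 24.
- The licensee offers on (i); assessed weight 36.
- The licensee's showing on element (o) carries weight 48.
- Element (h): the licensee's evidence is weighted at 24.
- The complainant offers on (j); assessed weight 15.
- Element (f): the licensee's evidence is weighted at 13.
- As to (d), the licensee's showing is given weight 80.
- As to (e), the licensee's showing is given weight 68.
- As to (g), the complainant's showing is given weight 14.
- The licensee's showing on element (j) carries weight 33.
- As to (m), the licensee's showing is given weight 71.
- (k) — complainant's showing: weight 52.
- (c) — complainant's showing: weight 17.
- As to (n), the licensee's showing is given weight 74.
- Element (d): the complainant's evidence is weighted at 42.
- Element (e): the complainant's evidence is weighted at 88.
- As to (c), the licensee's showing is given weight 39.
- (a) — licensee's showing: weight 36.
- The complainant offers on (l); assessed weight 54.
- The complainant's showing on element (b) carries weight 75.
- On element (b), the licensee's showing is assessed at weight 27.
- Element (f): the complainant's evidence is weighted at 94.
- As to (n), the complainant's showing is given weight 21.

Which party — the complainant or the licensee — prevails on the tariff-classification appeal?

— Issue I —
At Stage I.1 the complainant must meet a more-likely-than-not showing (weight is at least 48): on (a) the weight is 82 less the opposing 36 gives net 46, < 48, so (a) does not meet the standard.
  Stage I.1 not carried; the complainant fails its burden.
The analysis ends at Stage I.1; the licensee prevails on this issue.
— Issue II —
Stage II.1 — burden on complainant; standard: a substantially-more-likely showing (weight is at least 77).
    (f): 94 − 13 = 81 ≥ 77 [met]
  Stage II.1 carried; the burden shifts to the licensee.
Stage II.2 — burden on licensee; standard: a scintilla of evidence (weight is at least 22).
    (g): 35 − 14 = 21 < 22 [not met]
    (h): 24 ≥ 22 [met]
  Not every element is met, so the licensee fails to carry Stage II.2.
The complainant prevails on this issue.
— Issue III —
At Stage III.1 the complainant must meet the balance of probabilities (weight is at least 52): on (k) the weight is 52, which does reach 52, so (k) meets the standard; on (l) the weight is 54, ≥ 52, so (l) meets the standard.
  Stage III.1 is satisfied; the onus moves to the licensee.
At Stage III.2 the licensee must meet clear and convincing evidence (weight is at least 70): on (m) the weight is 71, ≥ 70, so (m) meets the standard.
  Stage III.2 is satisfied; the licensee continues to bear the burden.
At Stage III.3 the licensee must meet the balance of probabilities (weight is at least 52): on (n) the weight is 74 less the opposing 21 gives net 53, which does reach 52, so (n) meets the standard; on (o) the weight is 48, which does not reach 52, so (o) does not meet the standard.
  Stage III.3 not carried; the licensee fails its burden.
So the complainant prevails on this issue.
Per-issue: Issue I → licensee; Issue II → complainant; Issue III → complainant. The complainant must prevail on at least one issue; overall, the complainant prevails.

complainant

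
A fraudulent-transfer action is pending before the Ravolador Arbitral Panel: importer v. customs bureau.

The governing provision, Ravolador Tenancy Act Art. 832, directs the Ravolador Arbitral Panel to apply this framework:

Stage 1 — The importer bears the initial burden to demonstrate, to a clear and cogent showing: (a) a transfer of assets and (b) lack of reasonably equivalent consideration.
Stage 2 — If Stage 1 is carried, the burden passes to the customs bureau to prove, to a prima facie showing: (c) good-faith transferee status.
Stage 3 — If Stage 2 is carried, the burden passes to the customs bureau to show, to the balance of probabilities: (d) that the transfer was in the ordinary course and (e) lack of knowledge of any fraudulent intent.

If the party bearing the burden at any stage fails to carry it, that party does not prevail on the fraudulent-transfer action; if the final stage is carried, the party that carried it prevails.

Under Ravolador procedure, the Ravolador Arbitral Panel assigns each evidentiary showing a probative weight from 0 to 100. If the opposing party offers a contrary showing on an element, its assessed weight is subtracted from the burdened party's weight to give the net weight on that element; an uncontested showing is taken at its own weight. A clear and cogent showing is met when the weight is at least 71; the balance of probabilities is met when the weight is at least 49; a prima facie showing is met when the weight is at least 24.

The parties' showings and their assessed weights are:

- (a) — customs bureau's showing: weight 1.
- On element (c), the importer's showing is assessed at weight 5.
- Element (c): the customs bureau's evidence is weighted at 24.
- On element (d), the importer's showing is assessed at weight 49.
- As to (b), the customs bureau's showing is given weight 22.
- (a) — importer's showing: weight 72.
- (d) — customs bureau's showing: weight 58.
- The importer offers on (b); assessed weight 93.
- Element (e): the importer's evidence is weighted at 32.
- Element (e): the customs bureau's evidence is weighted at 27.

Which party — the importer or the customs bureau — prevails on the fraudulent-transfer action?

importer

At Stage 1 the importer must meet a clear and cogent showing (weight is at least 71): on (a) the weight is 72 less the opposing 1 gives net 71, which does reach 71, so (a) meets the standard; on (b) the weight is 93 less the opposing 22 gives net 71, ≥ 71, so (b) meets the standard.
  Stage 1 carried; the burden shifts to the customs bureau.
At Stage 2 the customs bureau must meet a prima facie showing (weight is at least 24): on (c) the weight is 24 less the opposing 5 gives net 19, which does not reach 24, so (c) does not meet the standard.
  The customs bureau does not carry Stage 2.
So the importer prevails.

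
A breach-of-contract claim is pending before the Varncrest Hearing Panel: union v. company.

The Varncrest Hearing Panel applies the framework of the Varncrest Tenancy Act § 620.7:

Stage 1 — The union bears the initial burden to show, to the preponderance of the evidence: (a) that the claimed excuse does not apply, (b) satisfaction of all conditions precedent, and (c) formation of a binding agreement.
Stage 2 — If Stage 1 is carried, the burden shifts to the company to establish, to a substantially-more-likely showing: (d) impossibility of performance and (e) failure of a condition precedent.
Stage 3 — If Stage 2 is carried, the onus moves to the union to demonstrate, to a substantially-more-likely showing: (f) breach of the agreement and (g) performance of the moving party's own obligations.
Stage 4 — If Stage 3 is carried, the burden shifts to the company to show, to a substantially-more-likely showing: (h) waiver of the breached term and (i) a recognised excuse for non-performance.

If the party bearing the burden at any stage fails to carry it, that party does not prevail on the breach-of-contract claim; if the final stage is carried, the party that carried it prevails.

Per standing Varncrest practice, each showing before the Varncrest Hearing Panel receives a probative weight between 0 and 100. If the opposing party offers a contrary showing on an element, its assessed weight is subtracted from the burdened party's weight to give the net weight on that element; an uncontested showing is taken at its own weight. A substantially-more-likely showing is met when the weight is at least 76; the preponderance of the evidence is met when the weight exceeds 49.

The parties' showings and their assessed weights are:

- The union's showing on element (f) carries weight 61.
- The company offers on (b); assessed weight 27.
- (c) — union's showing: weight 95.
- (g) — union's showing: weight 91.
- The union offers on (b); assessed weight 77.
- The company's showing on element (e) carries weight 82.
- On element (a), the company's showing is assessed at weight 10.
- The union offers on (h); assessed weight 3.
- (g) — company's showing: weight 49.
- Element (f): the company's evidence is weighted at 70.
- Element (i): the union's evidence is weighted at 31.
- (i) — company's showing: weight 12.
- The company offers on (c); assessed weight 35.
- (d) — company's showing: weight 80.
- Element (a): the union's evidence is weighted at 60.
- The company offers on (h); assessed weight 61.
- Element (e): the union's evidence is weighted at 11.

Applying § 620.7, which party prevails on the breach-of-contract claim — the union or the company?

union

Stage 1 (union, the preponderance of the evidence, weight exceeds 49): (a) net 60−10=50 > 49 — meets; (b) net 77−27=50 > 49 — meets; (c) net 95−35=60 > 49 — meets.
  Stage 1 is satisfied; the onus moves to the company.
Stage 2 (company, a substantially-more-likely showing, weight is at least 76): (d) 80 ≥ 76 — meets; (e) net 82−11=71 < 76 — fails.
  Stage 2 not carried; the company fails its burden.
So the union prevails.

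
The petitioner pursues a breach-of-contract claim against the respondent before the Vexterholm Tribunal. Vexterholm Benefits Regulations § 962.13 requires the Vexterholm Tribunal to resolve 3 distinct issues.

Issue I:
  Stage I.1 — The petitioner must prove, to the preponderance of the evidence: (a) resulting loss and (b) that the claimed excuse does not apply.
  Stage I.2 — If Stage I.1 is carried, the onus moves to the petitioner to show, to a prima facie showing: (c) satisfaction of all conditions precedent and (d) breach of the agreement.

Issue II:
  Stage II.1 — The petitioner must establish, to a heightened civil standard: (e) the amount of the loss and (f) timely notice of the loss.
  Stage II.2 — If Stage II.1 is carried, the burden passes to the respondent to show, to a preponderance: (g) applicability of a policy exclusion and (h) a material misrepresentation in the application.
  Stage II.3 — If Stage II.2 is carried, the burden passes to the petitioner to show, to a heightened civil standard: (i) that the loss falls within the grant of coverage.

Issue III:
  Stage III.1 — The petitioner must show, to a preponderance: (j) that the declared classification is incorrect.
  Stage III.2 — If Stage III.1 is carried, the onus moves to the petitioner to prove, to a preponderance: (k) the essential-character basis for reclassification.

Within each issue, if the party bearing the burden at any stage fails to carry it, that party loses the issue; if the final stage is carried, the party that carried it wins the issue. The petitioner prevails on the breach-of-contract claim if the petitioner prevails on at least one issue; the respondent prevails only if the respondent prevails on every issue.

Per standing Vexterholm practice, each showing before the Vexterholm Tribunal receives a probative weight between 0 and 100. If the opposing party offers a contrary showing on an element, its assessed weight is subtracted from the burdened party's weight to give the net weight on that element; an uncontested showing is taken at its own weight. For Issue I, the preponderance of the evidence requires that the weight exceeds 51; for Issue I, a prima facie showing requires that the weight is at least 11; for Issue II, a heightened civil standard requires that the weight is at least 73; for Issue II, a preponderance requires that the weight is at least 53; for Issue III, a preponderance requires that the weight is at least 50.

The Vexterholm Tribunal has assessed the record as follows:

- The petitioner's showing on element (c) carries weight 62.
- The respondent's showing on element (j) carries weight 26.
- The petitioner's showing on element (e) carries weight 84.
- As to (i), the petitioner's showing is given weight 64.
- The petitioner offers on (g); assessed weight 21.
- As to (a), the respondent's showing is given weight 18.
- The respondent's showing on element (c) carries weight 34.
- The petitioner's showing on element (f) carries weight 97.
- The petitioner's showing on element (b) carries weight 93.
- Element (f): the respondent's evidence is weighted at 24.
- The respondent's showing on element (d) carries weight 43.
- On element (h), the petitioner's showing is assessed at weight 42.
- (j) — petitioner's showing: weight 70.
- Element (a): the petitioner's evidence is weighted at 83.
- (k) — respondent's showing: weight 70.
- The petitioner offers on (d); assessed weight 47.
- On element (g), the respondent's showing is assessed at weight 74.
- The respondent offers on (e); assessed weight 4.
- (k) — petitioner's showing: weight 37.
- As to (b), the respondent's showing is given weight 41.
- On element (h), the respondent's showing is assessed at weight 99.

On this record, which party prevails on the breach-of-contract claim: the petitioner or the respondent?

respondent

— Issue I —
Stage I.1 (petitioner, the preponderance of the evidence, weight exceeds 51): (a) net 83−18=65 > 51 — meets; (b) net 93−41=52 > 51 — meets.
  Stage I.1 is satisfied; the petitioner continues to bear the burden.
Stage I.2 (petitioner, a prima facie showing, weight is at least 11): (c) net 62−34=28 ≥ 11 — meets; (d) net 47−43=4 < 11 — fails.
  Not every element is met, so the petitioner fails to carry Stage I.2.
The respondent prevails on this issue.
— Issue II —
Stage II.1 — burden on petitioner; standard: a heightened civil standard (weight is at least 73).
    (e): 84 − 4 = 80 ≥ 73 [met]
    (f): 97 − 24 = 73 ≥ 73 [met]
  Stage II.1 is satisfied; the onus moves to the respondent.
Stage II.2 — burden on respondent; standard: a preponderance (weight is at least 53).
    (g): 74 − 21 = 53 ≥ 53 [met]
    (h): 99 − 42 = 57 ≥ 53 [met]
  Stage II.2 is satisfied; the onus moves to the petitioner.
Stage II.3 — burden on petitioner; standard: a heightened civil standard (weight is at least 73).
    (i): 64 < 73 [not met]
  Not every element is met, so the petitioner fails to carry Stage II.3.
The analysis ends at Stage II.3; the respondent prevails on this issue.
— Issue III —
At Stage III.1 the petitioner must meet a preponderance (weight is at least 50): on (j) the weight is 70 less the opposing 26 gives net 44, which does not reach 50, so (j) does not meet the standard.
  The petitioner does not carry Stage III.1.
The analysis ends at Stage III.1; the respondent prevails on this issue.
Per-issue: Issue I → respondent; Issue II → respondent; Issue III → respondent. The petitioner must prevail on at least one issue; overall, the respondent prevails.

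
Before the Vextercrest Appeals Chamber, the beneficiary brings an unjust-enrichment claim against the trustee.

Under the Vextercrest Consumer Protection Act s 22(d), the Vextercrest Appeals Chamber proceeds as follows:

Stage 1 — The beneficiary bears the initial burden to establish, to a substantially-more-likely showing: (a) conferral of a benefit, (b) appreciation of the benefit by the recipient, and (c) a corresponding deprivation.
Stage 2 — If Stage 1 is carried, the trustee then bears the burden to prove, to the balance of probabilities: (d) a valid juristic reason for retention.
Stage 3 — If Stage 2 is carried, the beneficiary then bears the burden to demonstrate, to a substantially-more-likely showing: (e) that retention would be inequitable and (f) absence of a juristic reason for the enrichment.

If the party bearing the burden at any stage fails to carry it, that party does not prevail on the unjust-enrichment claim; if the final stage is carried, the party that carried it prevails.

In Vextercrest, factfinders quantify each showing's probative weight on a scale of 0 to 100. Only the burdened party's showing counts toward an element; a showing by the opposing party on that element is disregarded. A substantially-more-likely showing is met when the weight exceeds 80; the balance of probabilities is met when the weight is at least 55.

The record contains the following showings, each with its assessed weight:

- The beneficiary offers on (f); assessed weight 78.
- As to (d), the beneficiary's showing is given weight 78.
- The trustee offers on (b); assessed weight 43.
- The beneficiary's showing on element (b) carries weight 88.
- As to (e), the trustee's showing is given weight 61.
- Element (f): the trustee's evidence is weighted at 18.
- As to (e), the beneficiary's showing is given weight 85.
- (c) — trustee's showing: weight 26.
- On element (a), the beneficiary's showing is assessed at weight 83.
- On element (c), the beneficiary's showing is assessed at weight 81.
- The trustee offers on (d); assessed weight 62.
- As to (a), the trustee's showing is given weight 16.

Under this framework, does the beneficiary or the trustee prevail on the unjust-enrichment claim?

At Stage 1 the beneficiary must meet a substantially-more-likely showing (weight exceeds 80): on (a) the weight is 83 (the trustee's 16 is given no effect), which does exceed 80, so (a) meets the standard; on (b) the weight is 88 (the trustee's 43 is given no effect), which does exceed 80, so (b) meets the standard; on (c) the weight is 81 (the trustee's 26 is given no effect), > 80, so (c) meets the standard.
  The beneficiary carries Stage 1; the trustee now bears the burden.
At Stage 2 the trustee must meet the balance of probabilities (weight is at least 55): on (d) the weight is 62 (the beneficiary's 78 is given no effect), which does reach 55, so (d) meets the standard.
  Stage 2 carried; the burden shifts to the beneficiary.
At Stage 3 the beneficiary must meet a substantially-more-likely showing (weight exceeds 80): on (e) the weight is 85 (the trustee's 61 is given no effect), > 80, so (e) meets the standard; on (f) the weight is 78 (the trustee's 18 is given no effect), ≤ 80, so (f) does not meet the standard.
  Stage 3 not carried; the beneficiary fails its burden.
The trustee prevails.

trustee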